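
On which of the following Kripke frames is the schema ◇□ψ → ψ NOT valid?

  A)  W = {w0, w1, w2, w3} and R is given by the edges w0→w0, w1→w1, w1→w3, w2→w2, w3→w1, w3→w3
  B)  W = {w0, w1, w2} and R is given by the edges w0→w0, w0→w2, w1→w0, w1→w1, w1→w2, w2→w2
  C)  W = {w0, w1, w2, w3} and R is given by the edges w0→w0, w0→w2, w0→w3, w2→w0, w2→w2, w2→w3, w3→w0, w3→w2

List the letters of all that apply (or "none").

The schema ◇□ψ → ψ is the dual of axiom B; it is valid on a frame iff R is symmetric.
(A) R is symmetric (every R-edge is matched by its reverse), so the schema is valid here.
(B) R is not symmetric (w0 R w2 but not w2 R w0), so the schema fails here.
(C) R is symmetric (every R-edge is matched by its reverse), so the schema is valid here.

B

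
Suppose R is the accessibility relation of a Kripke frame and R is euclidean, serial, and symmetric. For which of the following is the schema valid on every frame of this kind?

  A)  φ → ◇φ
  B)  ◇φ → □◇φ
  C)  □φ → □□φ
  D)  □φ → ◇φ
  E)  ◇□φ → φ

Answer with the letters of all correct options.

Serial, symmetric and euclidean together give transitive (from symmetry + euclidean) and then reflexive; the relation is an equivalence.
(A) φ → ◇φ (the dual of axiom T) characterises the reflexive frames. Every such R is reflexive — valid.
(B) ◇φ → □◇φ is axiom 5, which corresponds to the euclidean property. Every such R is euclidean — valid.
(C) □φ → □□φ is axiom 4; it is valid on a frame exactly when R is transitive. Every such R is transitive, so valid.
(D) □φ → ◇φ (axiom D) characterises the serial frames. Every such R is serial — valid.
(E) ◇□φ → φ (the dual of axiom B) characterises the symmetric frames. Every such R is symmetric — valid.

A, B, C, D, E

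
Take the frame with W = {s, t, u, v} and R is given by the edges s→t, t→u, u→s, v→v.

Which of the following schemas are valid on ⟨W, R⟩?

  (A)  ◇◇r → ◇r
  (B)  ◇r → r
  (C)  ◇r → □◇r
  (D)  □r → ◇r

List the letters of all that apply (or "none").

D

R is not transitive: s R t and t R u but not s R u.
R is not euclidean: s R t and s R t but not t R t.
R is serial: every world has an R-successor.
R is not a subset of the identity: s R t with s ≠ t.
(A) the dual of axiom 4: valid iff R is transitive. R is not transitive — not valid.
(B) ◇r → r is valid only on frames where every R-edge is a self-loop. Here R ⊄ identity — not valid.
(C) ◇r → □◇r (axiom 5) characterises the euclidean frames. R is not euclidean — not valid.
(D) □r → ◇r is axiom D, which corresponds to seriality. R is serial — valid.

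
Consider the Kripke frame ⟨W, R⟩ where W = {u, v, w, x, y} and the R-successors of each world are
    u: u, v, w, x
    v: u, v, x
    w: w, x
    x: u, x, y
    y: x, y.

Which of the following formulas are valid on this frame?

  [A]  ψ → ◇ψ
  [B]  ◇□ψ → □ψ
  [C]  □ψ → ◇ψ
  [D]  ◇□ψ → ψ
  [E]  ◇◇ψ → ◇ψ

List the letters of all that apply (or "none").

A, C

R is reflexive: each world relates to itself.
R is not symmetric: u R w but not w R u.
R is not transitive: u R x and x R y but not u R y.
R is not euclidean: u R v and u R w but not v R w.
R is serial: every world has an R-successor.
(A) ψ → ◇ψ (the dual of axiom T) characterises the reflexive frames. R is reflexive — valid.
(B) ◇□ψ → □ψ is the dual of axiom 5; it is valid on a frame exactly when R is euclidean. R is not euclidean, so not valid.
(C) □ψ → ◇ψ is axiom D, which corresponds to seriality. R is serial — valid.
(D) ◇□ψ → ψ is the dual of axiom B, which corresponds to symmetry. R is not symmetric — not valid.
(E) ◇◇ψ → ◇ψ is the dual of axiom 4, which corresponds to transitivity. R is not transitive — not valid.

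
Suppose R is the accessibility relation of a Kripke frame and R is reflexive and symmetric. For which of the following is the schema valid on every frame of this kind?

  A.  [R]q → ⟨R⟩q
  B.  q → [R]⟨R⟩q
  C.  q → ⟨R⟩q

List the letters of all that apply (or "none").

Reflexive relations are serial.
(A) [R]q → ⟨R⟩q is axiom D; it is valid on a frame exactly when R is serial. Every such R is serial, so valid.
(B) q → [R]⟨R⟩q is axiom B, which corresponds to symmetry. Every such R is symmetric — valid.
(C) q → ⟨R⟩q is the dual of axiom T; it is valid on a frame exactly when R is reflexive. Every such R is reflexive, so valid.

A, B, C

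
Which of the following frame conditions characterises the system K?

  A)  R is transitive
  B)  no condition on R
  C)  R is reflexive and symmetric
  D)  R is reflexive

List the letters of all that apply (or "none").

(A) this class determines K4, not K.
(B) K is sound and complete for exactly this class.
(C) this class determines B (= KTB), not K.
(D) this class determines T (= KT), not K.

B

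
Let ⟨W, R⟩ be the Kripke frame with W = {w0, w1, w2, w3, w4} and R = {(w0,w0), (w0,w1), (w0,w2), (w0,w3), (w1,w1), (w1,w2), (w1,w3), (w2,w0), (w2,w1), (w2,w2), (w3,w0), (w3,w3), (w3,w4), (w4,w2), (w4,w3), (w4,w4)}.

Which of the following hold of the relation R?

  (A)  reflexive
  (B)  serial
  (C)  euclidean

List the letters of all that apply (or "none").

A, B

(A) reflexive: each world relates to itself.
(B) serial: every world has an R-successor.
(C) not euclidean: w0 R w1 and w0 R w0 but not w1 R w0.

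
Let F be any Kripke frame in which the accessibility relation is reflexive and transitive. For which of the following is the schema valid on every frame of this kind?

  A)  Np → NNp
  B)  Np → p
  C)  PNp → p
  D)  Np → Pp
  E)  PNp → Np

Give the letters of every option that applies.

A, B, D

Reflexive relations are serial.
(A) Np → NNp (axiom 4) characterises the transitive frames. Every such R is transitive — valid.
(B) Np → p (axiom T) characterises the reflexive frames. Every such R is reflexive — valid.
(C) the dual of axiom B: valid iff R is symmetric. Such an R need not be symmetric — not valid.
(D) axiom D: valid iff R is serial. Every such R is serial — valid.
(E) PNp → Np is the dual of axiom 5, which corresponds to the euclidean property. Such an R need not be euclidean — not valid.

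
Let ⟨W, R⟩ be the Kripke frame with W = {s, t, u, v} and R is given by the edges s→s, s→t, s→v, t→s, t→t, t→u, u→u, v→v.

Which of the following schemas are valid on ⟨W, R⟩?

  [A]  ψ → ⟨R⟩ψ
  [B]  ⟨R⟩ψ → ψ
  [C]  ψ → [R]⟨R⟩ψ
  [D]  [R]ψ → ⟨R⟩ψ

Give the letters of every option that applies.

A, D

R is reflexive: each world relates to itself.
R is not symmetric: s R v but not v R s.
R is serial: every world has an R-successor.
R is not a subset of the identity: s R t with s ≠ t.
(A) ψ → ⟨R⟩ψ is the dual of axiom T, which corresponds to reflexivity. R is reflexive — valid.
(B) ⟨R⟩ψ → ψ (the converse of T) corresponds to R being a subset of the identity. Here R ⊄ identity, so not valid.
(C) ψ → [R]⟨R⟩ψ is axiom B; it is valid on a frame exactly when R is symmetric. R is not symmetric, so not valid.
(D) [R]ψ → ⟨R⟩ψ is axiom D; it is valid on a frame exactly when R is serial. R is serial, so valid.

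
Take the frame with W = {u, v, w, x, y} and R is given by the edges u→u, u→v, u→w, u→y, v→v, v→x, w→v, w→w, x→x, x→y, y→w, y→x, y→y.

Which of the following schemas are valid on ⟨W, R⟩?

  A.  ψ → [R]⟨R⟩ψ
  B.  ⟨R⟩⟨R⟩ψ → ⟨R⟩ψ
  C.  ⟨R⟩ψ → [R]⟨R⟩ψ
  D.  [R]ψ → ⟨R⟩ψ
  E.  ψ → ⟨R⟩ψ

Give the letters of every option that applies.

D, E

R is reflexive: each world relates to itself.
R is not symmetric: u R v but not v R u.
R is not transitive: u R v and v R x but not u R x.
R is not euclidean: u R v and u R u but not v R u.
R is serial: every world has an R-successor.
(A) axiom B: valid iff R is symmetric. R is not symmetric — not valid.
(B) the dual of axiom 4: valid iff R is transitive. R is not transitive — not valid.
(C) axiom 5: valid iff R is euclidean. R is not euclidean — not valid.
(D) [R]ψ → ⟨R⟩ψ is axiom D; it is valid on a frame exactly when R is serial. R is serial, so valid.
(E) ψ → ⟨R⟩ψ is the dual of axiom T, which corresponds to reflexivity. R is reflexive — valid.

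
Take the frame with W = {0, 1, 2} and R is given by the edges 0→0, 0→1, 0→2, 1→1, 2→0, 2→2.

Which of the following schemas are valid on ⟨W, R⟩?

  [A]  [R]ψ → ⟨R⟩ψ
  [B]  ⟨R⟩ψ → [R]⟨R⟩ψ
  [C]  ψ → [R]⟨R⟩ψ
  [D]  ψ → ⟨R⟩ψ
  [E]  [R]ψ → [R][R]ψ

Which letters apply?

R is reflexive: each world relates to itself.
R is not symmetric: 0 R 1 but not 1 R 0.
R is not transitive: 2 R 0 and 0 R 1 but not 2 R 1.
R is not euclidean: 0 R 1 and 0 R 0 but not 1 R 0.
R is serial: every world has an R-successor.
(A) [R]ψ → ⟨R⟩ψ (axiom D) characterises the serial frames. R is serial — valid.
(B) ⟨R⟩ψ → [R]⟨R⟩ψ is axiom 5; it is valid on a frame exactly when R is euclidean. R is not euclidean, so not valid.
(C) ψ → [R]⟨R⟩ψ is axiom B; it is valid on a frame exactly when R is symmetric. R is not symmetric, so not valid.
(D) ψ → ⟨R⟩ψ is the dual of axiom T; it is valid on a frame exactly when R is reflexive. R is reflexive, so valid.
(E) [R]ψ → [R][R]ψ is axiom 4; it is valid on a frame exactly when R is transitive. R is not transitive, so not valid.

A, D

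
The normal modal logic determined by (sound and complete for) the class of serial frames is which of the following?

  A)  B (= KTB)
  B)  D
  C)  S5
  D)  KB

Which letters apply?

B

(A) B (= KTB) is determined by the class of reflexive and symmetric frames.
(B) D is determined by exactly this class.
(C) S5 is determined by the class of reflexive, symmetric, and transitive frames.
(D) KB is determined by the class of symmetric frames.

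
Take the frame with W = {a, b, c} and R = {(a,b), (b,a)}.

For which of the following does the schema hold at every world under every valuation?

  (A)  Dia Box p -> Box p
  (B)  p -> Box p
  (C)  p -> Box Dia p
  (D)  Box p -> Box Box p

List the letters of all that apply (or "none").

C

R is symmetric: every R-edge is matched by its reverse.
R is not transitive: a R b and b R a but not a R a.
R is not euclidean: a R b and a R b but not b R b.
R is not a subset of the identity: a R b with a ≠ b.
(A) Dia Box p -> Box p (the dual of axiom 5) characterises the euclidean frames. R is not euclidean — not valid.
(B) p -> Box p (equivalent to ◇p→p) corresponds to R being a subset of the identity. Here R ⊄ identity, so not valid.
(C) axiom B: valid iff R is symmetric. R is symmetric — valid.
(D) Box p -> Box Box p is axiom 4, which corresponds to transitivity. R is not transitive — not valid.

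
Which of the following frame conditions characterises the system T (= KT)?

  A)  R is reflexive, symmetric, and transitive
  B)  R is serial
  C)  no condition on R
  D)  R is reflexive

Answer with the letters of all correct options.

D

(A) this class determines S5, not T (= KT).
(B) this class determines D, not T (= KT).
(C) this class determines K, not T (= KT).
(D) T (= KT) is sound and complete for exactly this class.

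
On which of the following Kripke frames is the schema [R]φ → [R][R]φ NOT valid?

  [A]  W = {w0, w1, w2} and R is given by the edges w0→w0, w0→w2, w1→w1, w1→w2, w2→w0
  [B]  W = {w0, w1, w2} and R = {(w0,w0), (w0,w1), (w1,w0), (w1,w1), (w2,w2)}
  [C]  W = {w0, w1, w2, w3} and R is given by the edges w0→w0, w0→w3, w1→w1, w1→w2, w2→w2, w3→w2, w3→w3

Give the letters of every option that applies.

The schema [R]φ → [R][R]φ is axiom 4; it is valid on a frame iff R is transitive.
(A) R is not transitive (w1 R w2 and w2 R w0 but not w1 R w0), so the schema fails here.
(B) R is transitive (R is closed under composition), so the schema is valid here.
(C) R is not transitive (w0 R w3 and w3 R w2 but not w0 R w2), so the schema fails here.

A, C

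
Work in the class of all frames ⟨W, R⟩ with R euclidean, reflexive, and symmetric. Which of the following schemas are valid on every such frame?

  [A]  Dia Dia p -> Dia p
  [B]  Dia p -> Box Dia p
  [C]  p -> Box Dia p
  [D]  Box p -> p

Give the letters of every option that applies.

A, B, C, D

A relation that is euclidean, reflexive, and symmetric is also serial and transitive.
(A) Dia Dia p -> Dia p is the dual of axiom 4; it is valid on a frame exactly when R is transitive. Every such R is transitive, so valid.
(B) Dia p -> Box Dia p (axiom 5) characterises the euclidean frames. Every such R is euclidean — valid.
(C) p -> Box Dia p is axiom B, which corresponds to symmetry. Every such R is symmetric — valid.
(D) Box p -> p is axiom T; it is valid on a frame exactly when R is reflexive. Every such R is reflexive, so valid.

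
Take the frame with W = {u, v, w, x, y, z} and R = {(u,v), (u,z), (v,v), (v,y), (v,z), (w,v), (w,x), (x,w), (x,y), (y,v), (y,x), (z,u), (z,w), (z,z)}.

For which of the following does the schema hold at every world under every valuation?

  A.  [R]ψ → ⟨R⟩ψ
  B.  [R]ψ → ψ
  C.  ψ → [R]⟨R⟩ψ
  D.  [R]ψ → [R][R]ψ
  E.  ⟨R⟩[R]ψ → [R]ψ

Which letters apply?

A

R is not reflexive: not u R u.
R is not symmetric: u R v but not v R u.
R is not transitive: u R v and v R y but not u R y.
R is not euclidean: u R z and u R v but not z R v.
R is serial: every world has an R-successor.
(A) [R]ψ → ⟨R⟩ψ (axiom D) characterises the serial frames. R is serial — valid.
(B) [R]ψ → ψ (axiom T) characterises the reflexive frames. R is not reflexive — not valid.
(C) ψ → [R]⟨R⟩ψ (axiom B) characterises the symmetric frames. R is not symmetric — not valid.
(D) [R]ψ → [R][R]ψ is axiom 4; it is valid on a frame exactly when R is transitive. R is not transitive, so not valid.
(E) ⟨R⟩[R]ψ → [R]ψ is the dual of axiom 5, which corresponds to the euclidean property. R is not euclidean — not valid.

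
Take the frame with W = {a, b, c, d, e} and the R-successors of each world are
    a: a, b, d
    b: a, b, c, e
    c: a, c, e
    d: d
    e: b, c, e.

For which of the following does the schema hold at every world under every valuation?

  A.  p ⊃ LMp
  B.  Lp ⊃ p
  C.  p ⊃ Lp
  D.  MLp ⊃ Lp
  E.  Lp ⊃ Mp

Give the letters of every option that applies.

R is reflexive: each world relates to itself.
R is not symmetric: a R d but not d R a.
R is not euclidean: a R b and a R d but not b R d.
R is serial: every world has an R-successor.
R is not a subset of the identity: a R b with a ≠ b.
(A) p ⊃ LMp is axiom B; it is valid on a frame exactly when R is symmetric. R is not symmetric, so not valid.
(B) axiom T: valid iff R is reflexive. R is reflexive — valid.
(C) p ⊃ Lp is valid only on frames where every R-edge is a self-loop. Here R ⊄ identity — not valid.
(D) the dual of axiom 5: valid iff R is euclidean. R is not euclidean — not valid.
(E) Lp ⊃ Mp is axiom D; it is valid on a frame exactly when R is serial. R is serial, so valid.

B, E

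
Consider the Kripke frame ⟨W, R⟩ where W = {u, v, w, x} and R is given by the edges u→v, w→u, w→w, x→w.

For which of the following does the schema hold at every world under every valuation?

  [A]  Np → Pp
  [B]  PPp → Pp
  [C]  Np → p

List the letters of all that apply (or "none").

none

R is not reflexive: not u R u.
R is not transitive: w R u and u R v but not w R v.
R is not serial: v has no R-successor.
(A) Np → Pp (axiom D) characterises the serial frames. R is not serial — not valid.
(B) the dual of axiom 4: valid iff R is transitive. R is not transitive — not valid.
(C) Np → p (axiom T) characterises the reflexive frames. R is not reflexive — not valid.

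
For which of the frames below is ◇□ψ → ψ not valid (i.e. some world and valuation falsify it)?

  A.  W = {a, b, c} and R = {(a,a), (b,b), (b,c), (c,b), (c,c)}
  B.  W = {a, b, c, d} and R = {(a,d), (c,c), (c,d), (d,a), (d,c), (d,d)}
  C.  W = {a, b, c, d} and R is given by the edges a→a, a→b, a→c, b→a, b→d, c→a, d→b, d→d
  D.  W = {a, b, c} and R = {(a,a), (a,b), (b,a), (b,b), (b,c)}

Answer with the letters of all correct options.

D

The schema ◇□ψ → ψ is the dual of axiom B; it is valid on a frame iff R is symmetric.
(A) R is symmetric (every R-edge is matched by its reverse), so the schema is valid here.
(B) R is symmetric (every R-edge is matched by its reverse), so the schema is valid here.
(C) R is symmetric (every R-edge is matched by its reverse), so the schema is valid here.
(D) R is not symmetric (b R c but not c R b), so the schema fails here.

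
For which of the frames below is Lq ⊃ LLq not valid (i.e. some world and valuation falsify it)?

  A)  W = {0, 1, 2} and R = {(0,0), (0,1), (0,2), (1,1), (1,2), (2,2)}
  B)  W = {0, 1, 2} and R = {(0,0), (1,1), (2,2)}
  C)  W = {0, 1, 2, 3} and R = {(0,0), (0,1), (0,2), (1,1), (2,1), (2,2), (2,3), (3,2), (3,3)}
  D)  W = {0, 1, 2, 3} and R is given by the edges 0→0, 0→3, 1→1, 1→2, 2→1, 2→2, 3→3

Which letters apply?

The schema Lq ⊃ LLq is axiom 4; it is valid on a frame iff R is transitive.
(A) R is transitive (R is closed under composition), so the schema is valid here.
(B) R is transitive (R is closed under composition), so the schema is valid here.
(C) R is not transitive (0 R 2 and 2 R 3 but not 0 R 3), so the schema fails here.
(D) R is transitive (R is closed under composition), so the schema is valid here.

C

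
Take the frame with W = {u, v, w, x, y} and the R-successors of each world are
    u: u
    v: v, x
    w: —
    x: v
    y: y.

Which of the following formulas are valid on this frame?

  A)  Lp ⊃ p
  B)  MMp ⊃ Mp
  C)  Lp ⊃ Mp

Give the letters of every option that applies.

none

R is not reflexive: not w R w.
R is not transitive: x R v and v R x but not x R x.
R is not serial: w has no R-successor.
(A) axiom T: valid iff R is reflexive. R is not reflexive — not valid.
(B) MMp ⊃ Mp (the dual of axiom 4) characterises the transitive frames. R is not transitive — not valid.
(C) Lp ⊃ Mp is axiom D; it is valid on a frame exactly when R is serial. R is not serial, so not valid.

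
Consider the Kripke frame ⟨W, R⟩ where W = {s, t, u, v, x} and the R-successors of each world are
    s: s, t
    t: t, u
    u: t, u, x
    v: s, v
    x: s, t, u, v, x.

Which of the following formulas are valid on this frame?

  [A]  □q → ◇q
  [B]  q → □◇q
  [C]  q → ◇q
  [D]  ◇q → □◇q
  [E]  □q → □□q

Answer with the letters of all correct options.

A, C

R is reflexive: each world relates to itself.
R is not symmetric: s R t but not t R s.
R is not transitive: s R t and t R u but not s R u.
R is not euclidean: s R t and s R s but not t R s.
R is serial: every world has an R-successor.
(A) □q → ◇q is axiom D; it is valid on a frame exactly when R is serial. R is serial, so valid.
(B) axiom B: valid iff R is symmetric. R is not symmetric — not valid.
(C) q → ◇q is the dual of axiom T, which corresponds to reflexivity. R is reflexive — valid.
(D) ◇q → □◇q is axiom 5; it is valid on a frame exactly when R is euclidean. R is not euclidean, so not valid.
(E) axiom 4: valid iff R is transitive. R is not transitive — not valid.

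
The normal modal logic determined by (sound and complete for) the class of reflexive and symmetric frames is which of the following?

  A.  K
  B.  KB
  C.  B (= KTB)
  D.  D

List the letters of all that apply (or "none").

C

(A) K is determined by the class of arbitrary frames.
(B) KB is determined by the class of symmetric frames.
(C) B (= KTB) is determined by exactly this class.
(D) D is determined by the class of serial frames.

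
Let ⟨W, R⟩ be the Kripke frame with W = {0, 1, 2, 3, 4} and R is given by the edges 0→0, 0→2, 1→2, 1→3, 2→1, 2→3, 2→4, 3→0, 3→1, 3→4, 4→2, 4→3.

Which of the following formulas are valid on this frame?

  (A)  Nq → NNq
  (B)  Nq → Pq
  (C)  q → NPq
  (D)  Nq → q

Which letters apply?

R is not reflexive: not 1 R 1.
R is not symmetric: 0 R 2 but not 2 R 0.
R is not transitive: 0 R 2 and 2 R 1 but not 0 R 1.
R is serial: every world has an R-successor.
(A) axiom 4: valid iff R is transitive. R is not transitive — not valid.
(B) Nq → Pq is axiom D; it is valid on a frame exactly when R is serial. R is serial, so valid.
(C) q → NPq (axiom B) characterises the symmetric frames. R is not symmetric — not valid.
(D) axiom T: valid iff R is reflexive. R is not reflexive — not valid.

B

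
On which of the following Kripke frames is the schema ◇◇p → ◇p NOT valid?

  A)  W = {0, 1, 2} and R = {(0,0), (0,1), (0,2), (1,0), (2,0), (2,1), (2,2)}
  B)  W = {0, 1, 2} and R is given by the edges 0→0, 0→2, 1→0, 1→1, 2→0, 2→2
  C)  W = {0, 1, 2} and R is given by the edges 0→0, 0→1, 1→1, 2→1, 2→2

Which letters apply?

A, B

The schema ◇◇p → ◇p is the dual of axiom 4; it is valid on a frame iff R is transitive.
(A) R is not transitive (1 R 0 and 0 R 1 but not 1 R 1), so the schema fails here.
(B) R is not transitive (1 R 0 and 0 R 2 but not 1 R 2), so the schema fails here.
(C) R is transitive (R is closed under composition), so the schema is valid here.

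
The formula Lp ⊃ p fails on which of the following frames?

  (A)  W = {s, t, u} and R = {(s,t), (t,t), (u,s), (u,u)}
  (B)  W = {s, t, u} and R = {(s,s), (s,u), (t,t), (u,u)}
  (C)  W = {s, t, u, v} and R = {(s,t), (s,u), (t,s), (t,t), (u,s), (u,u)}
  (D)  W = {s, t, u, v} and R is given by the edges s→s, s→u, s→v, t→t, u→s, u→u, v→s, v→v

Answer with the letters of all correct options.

A, C

The schema Lp ⊃ p is axiom T; it is valid on a frame iff R is reflexive.
(A) R is not reflexive (not s R s), so the schema fails here.
(B) R is reflexive (each world relates to itself), so the schema is valid here.
(C) R is not reflexive (not s R s), so the schema fails here.
(D) R is reflexive (each world relates to itself), so the schema is valid here.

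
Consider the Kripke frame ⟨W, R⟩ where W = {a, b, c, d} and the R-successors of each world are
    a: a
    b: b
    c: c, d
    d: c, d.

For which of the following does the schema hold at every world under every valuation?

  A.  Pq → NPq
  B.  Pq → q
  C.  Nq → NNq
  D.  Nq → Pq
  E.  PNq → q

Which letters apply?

A, C, D, E

R is symmetric: every R-edge is matched by its reverse.
R is transitive: R is closed under composition.
R is euclidean: any two R-successors of the same world are R-related.
R is serial: every world has an R-successor.
R is not a subset of the identity: c R d with c ≠ d.
(A) axiom 5: valid iff R is euclidean. R is euclidean — valid.
(B) Pq → q is valid only on frames where every R-edge is a self-loop. Here R ⊄ identity — not valid.
(C) Nq → NNq is axiom 4; it is valid on a frame exactly when R is transitive. R is transitive, so valid.
(D) Nq → Pq (axiom D) characterises the serial frames. R is serial — valid.
(E) the dual of axiom B: valid iff R is symmetric. R is symmetric — valid.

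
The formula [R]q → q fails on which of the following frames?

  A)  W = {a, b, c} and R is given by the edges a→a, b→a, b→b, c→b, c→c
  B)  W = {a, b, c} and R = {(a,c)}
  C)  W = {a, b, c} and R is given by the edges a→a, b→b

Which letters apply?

The schema [R]q → q is axiom T; it is valid on a frame iff R is reflexive.
(A) R is reflexive (each world relates to itself), so the schema is valid here.
(B) R is not reflexive (not a R a), so the schema fails here.
(C) R is not reflexive (not c R c), so the schema fails here.

B, C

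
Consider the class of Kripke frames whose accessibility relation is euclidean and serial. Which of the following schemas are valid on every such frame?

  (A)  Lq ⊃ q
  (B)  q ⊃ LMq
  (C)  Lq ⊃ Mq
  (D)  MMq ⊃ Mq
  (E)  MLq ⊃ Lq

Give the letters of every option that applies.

C, E

(A) Lq ⊃ q is axiom T; it is valid on a frame exactly when R is reflexive. Such an R need not be reflexive, so not valid.
(B) q ⊃ LMq (axiom B) characterises the symmetric frames. Such an R need not be symmetric — not valid.
(C) Lq ⊃ Mq is axiom D; it is valid on a frame exactly when R is serial. Every such R is serial, so valid.
(D) MMq ⊃ Mq is the dual of axiom 4; it is valid on a frame exactly when R is transitive. Such an R need not be transitive, so not valid.
(E) MLq ⊃ Lq is the dual of axiom 5, which corresponds to the euclidean property. Every such R is euclidean — valid.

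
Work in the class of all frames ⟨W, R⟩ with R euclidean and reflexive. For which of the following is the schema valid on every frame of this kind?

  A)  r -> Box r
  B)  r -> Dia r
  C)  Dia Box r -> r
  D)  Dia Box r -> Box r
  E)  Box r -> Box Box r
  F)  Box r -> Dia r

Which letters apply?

B, C, D, E, F

A reflexive euclidean relation is also symmetric (from wRw and wRv the euclidean condition gives vRw) and hence transitive; it is an equivalence relation.
(A) r -> Box r (equivalent to ◇p→p) corresponds to R being a subset of the identity. Such an R need not be a subset of the identity, so not valid.
(B) the dual of axiom T: valid iff R is reflexive. Every such R is reflexive — valid.
(C) Dia Box r -> r is the dual of axiom B, which corresponds to symmetry. Every such R is symmetric — valid.
(D) the dual of axiom 5: valid iff R is euclidean. Every such R is euclidean — valid.
(E) Box r -> Box Box r (axiom 4) characterises the transitive frames. Every such R is transitive — valid.
(F) axiom D: valid iff R is serial. Every such R is serial — valid.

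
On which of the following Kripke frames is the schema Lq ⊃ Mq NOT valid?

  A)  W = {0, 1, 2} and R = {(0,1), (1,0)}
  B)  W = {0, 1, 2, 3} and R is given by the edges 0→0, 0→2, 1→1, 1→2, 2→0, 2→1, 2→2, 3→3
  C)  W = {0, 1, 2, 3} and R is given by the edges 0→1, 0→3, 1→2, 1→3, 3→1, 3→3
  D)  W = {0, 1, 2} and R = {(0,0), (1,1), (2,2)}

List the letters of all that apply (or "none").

The schema Lq ⊃ Mq is axiom D; it is valid on a frame iff R is serial.
(A) R is not serial (2 has no R-successor), so the schema fails here.
(B) R is serial (every world has an R-successor), so the schema is valid here.
(C) R is not serial (2 has no R-successor), so the schema fails here.
(D) R is serial (every world has an R-successor), so the schema is valid here.

A, C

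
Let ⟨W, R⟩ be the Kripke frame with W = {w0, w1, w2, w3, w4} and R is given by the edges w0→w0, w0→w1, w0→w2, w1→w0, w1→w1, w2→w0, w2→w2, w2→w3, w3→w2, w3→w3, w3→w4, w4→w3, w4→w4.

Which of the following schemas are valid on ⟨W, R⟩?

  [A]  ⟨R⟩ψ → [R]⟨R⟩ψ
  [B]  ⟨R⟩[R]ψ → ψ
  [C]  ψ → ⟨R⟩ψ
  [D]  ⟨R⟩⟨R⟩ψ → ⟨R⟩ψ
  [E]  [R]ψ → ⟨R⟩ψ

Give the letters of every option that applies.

R is reflexive: each world relates to itself.
R is symmetric: every R-edge is matched by its reverse.
R is not transitive: w0 R w2 and w2 R w3 but not w0 R w3.
R is not euclidean: w0 R w1 and w0 R w2 but not w1 R w2.
R is serial: every world has an R-successor.
(A) axiom 5: valid iff R is euclidean. R is not euclidean — not valid.
(B) the dual of axiom B: valid iff R is symmetric. R is symmetric — valid.
(C) ψ → ⟨R⟩ψ (the dual of axiom T) characterises the reflexive frames. R is reflexive — valid.
(D) ⟨R⟩⟨R⟩ψ → ⟨R⟩ψ is the dual of axiom 4, which corresponds to transitivity. R is not transitive — not valid.
(E) axiom D: valid iff R is serial. R is serial — valid.

B, C, E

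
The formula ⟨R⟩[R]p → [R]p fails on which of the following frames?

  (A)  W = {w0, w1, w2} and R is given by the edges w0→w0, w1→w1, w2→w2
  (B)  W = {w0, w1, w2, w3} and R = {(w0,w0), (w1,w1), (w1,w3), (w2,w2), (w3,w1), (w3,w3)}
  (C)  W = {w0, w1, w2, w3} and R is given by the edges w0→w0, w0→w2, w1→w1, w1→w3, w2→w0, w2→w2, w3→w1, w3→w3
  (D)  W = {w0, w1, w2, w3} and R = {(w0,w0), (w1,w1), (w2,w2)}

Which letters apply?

The schema ⟨R⟩[R]p → [R]p is the dual of axiom 5; it is valid on a frame iff R is euclidean.
(A) R is euclidean (any two R-successors of the same world are R-related), so the schema is valid here.
(B) R is euclidean (any two R-successors of the same world are R-related), so the schema is valid here.
(C) R is euclidean (any two R-successors of the same world are R-related), so the schema is valid here.
(D) R is euclidean (any two R-successors of the same world are R-related), so the schema is valid here.

none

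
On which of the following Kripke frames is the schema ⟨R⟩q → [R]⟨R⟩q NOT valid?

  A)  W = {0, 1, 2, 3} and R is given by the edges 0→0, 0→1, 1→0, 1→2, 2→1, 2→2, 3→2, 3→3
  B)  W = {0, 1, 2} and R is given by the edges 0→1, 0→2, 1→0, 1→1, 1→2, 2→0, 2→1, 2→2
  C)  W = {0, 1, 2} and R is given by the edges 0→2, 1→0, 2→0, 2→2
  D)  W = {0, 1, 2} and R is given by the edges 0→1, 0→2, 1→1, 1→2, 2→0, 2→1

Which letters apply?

A, B, C, D

The schema ⟨R⟩q → [R]⟨R⟩q is axiom 5; it is valid on a frame iff R is euclidean.
(A) R is not euclidean (1 R 0 and 1 R 2 but not 0 R 2), so the schema fails here.
(B) R is not euclidean (1 R 0 and 1 R 0 but not 0 R 0), so the schema fails here.
(C) R is not euclidean (1 R 0 and 1 R 0 but not 0 R 0), so the schema fails here.
(D) R is not euclidean (2 R 1 and 2 R 0 but not 1 R 0), so the schema fails here.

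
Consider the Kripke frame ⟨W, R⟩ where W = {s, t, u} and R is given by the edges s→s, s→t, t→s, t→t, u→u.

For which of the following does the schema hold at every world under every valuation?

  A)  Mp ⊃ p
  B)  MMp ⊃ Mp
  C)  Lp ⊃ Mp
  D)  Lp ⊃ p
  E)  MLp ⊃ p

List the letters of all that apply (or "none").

R is reflexive: each world relates to itself.
R is symmetric: every R-edge is matched by its reverse.
R is transitive: R is closed under composition.
R is serial: every world has an R-successor.
R is not a subset of the identity: s R t with s ≠ t.
(A) Mp ⊃ p is the converse of T; it holds exactly when R ⊆ identity. Here R ⊄ identity — not valid.
(B) the dual of axiom 4: valid iff R is transitive. R is transitive — valid.
(C) Lp ⊃ Mp is axiom D, which corresponds to seriality. R is serial — valid.
(D) Lp ⊃ p is axiom T; it is valid on a frame exactly when R is reflexive. R is reflexive, so valid.
(E) MLp ⊃ p (the dual of axiom B) characterises the symmetric frames. R is symmetric — valid.

B, C, D, E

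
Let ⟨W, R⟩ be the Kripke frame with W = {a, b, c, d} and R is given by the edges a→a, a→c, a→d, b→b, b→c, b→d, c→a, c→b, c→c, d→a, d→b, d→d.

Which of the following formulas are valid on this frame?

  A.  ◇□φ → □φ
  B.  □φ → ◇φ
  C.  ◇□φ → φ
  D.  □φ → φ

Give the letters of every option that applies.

B, C, D

R is reflexive: each world relates to itself.
R is symmetric: every R-edge is matched by its reverse.
R is not euclidean: a R c and a R d but not c R d.
R is serial: every world has an R-successor.
(A) the dual of axiom 5: valid iff R is euclidean. R is not euclidean — not valid.
(B) □φ → ◇φ is axiom D, which corresponds to seriality. R is serial — valid.
(C) ◇□φ → φ (the dual of axiom B) characterises the symmetric frames. R is symmetric — valid.
(D) □φ → φ (axiom T) characterises the reflexive frames. R is reflexive — valid.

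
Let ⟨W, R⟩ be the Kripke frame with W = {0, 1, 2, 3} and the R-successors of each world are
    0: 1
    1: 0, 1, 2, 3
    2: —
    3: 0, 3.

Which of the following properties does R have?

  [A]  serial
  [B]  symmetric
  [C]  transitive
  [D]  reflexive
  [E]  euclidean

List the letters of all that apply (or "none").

none

(A) not serial: 2 has no R-successor.
(B) not symmetric: 1 R 2 but not 2 R 1.
(C) not transitive: 0 R 1 and 1 R 0 but not 0 R 0.
(D) not reflexive: not 0 R 0.
(E) not euclidean: 1 R 0 and 1 R 2 but not 0 R 2.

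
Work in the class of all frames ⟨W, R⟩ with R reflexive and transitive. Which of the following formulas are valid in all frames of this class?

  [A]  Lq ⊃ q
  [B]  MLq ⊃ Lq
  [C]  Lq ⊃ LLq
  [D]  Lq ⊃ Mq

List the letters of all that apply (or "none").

A, C, D

Reflexive relations are serial.
(A) axiom T: valid iff R is reflexive. Every such R is reflexive — valid.
(B) MLq ⊃ Lq (the dual of axiom 5) characterises the euclidean frames. Such an R need not be euclidean — not valid.
(C) Lq ⊃ LLq is axiom 4, which corresponds to transitivity. Every such R is transitive — valid.
(D) Lq ⊃ Mq is axiom D; it is valid on a frame exactly when R is serial. Every such R is serial, so valid.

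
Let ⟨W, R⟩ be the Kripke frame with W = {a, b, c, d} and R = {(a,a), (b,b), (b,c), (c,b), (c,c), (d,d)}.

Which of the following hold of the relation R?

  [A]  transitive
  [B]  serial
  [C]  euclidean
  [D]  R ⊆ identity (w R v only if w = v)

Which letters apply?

(A) transitive: R is closed under composition.
(B) serial: every world has an R-successor.
(C) euclidean: any two R-successors of the same world are R-related.
(D) not ⊆ identity: b R c with b ≠ c.

A, B, C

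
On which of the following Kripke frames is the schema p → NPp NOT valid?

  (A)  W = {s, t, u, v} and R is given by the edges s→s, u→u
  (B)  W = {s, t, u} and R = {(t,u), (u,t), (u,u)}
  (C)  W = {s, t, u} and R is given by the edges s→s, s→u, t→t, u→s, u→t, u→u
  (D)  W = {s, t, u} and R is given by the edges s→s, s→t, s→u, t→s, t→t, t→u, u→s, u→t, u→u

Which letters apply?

The schema p → NPp is axiom B; it is valid on a frame iff R is symmetric.
(A) R is symmetric (every R-edge is matched by its reverse), so the schema is valid here.
(B) R is symmetric (every R-edge is matched by its reverse), so the schema is valid here.
(C) R is not symmetric (u R t but not t R u), so the schema fails here.
(D) R is symmetric (every R-edge is matched by its reverse), so the schema is valid here.

C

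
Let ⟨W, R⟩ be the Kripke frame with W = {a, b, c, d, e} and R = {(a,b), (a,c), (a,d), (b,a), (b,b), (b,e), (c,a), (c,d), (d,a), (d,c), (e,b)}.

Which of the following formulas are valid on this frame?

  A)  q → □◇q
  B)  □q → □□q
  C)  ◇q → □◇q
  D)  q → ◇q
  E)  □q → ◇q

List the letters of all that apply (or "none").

A, E

R is not reflexive: not a R a.
R is symmetric: every R-edge is matched by its reverse.
R is not transitive: a R b and b R a but not a R a.
R is not euclidean: a R b and a R c but not b R c.
R is serial: every world has an R-successor.
(A) q → □◇q is axiom B; it is valid on a frame exactly when R is symmetric. R is symmetric, so valid.
(B) □q → □□q is axiom 4; it is valid on a frame exactly when R is transitive. R is not transitive, so not valid.
(C) ◇q → □◇q (axiom 5) characterises the euclidean frames. R is not euclidean — not valid.
(D) the dual of axiom T: valid iff R is reflexive. R is not reflexive — not valid.
(E) axiom D: valid iff R is serial. R is serial — valid.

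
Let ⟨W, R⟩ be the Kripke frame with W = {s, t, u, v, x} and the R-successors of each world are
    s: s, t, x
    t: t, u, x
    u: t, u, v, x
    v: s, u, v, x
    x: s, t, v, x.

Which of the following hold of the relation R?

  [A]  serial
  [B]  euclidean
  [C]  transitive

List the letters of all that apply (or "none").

A

(A) serial: every world has an R-successor.
(B) not euclidean: s R t and s R s but not t R s.
(C) not transitive: s R t and t R u but not s R u.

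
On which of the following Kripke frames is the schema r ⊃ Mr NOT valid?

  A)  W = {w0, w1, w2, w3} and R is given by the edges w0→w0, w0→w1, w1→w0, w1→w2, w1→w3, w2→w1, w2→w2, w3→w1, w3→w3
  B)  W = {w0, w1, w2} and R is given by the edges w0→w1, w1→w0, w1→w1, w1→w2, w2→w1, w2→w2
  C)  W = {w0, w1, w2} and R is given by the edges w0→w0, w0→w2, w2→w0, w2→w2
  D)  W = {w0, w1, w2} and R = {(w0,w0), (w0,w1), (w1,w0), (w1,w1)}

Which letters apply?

The schema r ⊃ Mr is the dual of axiom T; it is valid on a frame iff R is reflexive.
(A) R is not reflexive (not w1 R w1), so the schema fails here.
(B) R is not reflexive (not w0 R w0), so the schema fails here.
(C) R is not reflexive (not w1 R w1), so the schema fails here.
(D) R is not reflexive (not w2 R w2), so the schema fails here.

A, B, C, D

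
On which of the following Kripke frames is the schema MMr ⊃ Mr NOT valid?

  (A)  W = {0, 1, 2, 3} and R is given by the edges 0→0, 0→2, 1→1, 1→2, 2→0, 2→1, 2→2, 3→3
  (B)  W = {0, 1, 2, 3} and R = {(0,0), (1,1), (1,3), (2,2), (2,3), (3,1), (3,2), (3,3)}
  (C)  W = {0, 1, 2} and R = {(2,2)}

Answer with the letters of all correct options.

The schema MMr ⊃ Mr is the dual of axiom 4; it is valid on a frame iff R is transitive.
(A) R is not transitive (0 R 2 and 2 R 1 but not 0 R 1), so the schema fails here.
(B) R is not transitive (1 R 3 and 3 R 2 but not 1 R 2), so the schema fails here.
(C) R is transitive (R is closed under composition), so the schema is valid here.

A, B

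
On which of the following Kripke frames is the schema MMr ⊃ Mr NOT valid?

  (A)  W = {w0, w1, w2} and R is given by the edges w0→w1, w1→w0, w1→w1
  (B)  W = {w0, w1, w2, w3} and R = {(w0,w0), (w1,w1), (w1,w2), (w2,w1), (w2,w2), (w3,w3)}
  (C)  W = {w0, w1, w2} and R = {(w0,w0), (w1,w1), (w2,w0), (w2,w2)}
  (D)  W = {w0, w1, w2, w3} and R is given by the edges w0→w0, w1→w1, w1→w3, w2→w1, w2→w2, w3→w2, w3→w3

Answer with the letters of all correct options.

The schema MMr ⊃ Mr is the dual of axiom 4; it is valid on a frame iff R is transitive.
(A) R is not transitive (w0 R w1 and w1 R w0 but not w0 R w0), so the schema fails here.
(B) R is transitive (R is closed under composition), so the schema is valid here.
(C) R is transitive (R is closed under composition), so the schema is valid here.
(D) R is not transitive (w1 R w3 and w3 R w2 but not w1 R w2), so the schema fails here.

A, D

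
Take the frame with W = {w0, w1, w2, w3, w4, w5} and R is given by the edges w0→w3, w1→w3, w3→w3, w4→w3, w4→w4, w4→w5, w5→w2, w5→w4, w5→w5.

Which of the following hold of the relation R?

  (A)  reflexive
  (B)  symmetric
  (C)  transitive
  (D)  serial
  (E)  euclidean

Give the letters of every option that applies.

none

(A) not reflexive: not w0 R w0.
(B) not symmetric: w0 R w3 but not w3 R w0.
(C) not transitive: w4 R w5 and w5 R w2 but not w4 R w2.
(D) not serial: w2 has no R-successor.
(E) not euclidean: w4 R w3 and w4 R w4 but not w3 R w4.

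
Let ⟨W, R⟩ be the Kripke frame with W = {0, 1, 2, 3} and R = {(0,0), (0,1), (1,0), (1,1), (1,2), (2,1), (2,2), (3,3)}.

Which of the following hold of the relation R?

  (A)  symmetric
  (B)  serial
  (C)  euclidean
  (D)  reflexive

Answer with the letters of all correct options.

A, B, D

(A) symmetric: every R-edge is matched by its reverse.
(B) serial: every world has an R-successor.
(C) not euclidean: 1 R 0 and 1 R 2 but not 0 R 2.
(D) reflexive: each world relates to itself.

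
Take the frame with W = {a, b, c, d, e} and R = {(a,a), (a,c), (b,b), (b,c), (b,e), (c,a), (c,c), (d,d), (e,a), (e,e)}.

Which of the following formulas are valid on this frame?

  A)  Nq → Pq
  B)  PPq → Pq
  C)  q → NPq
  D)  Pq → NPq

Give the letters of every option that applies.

A

R is not symmetric: b R c but not c R b.
R is not transitive: b R c and c R a but not b R a.
R is not euclidean: b R c and b R b but not c R b.
R is serial: every world has an R-successor.
(A) Nq → Pq is axiom D; it is valid on a frame exactly when R is serial. R is serial, so valid.
(B) the dual of axiom 4: valid iff R is transitive. R is not transitive — not valid.
(C) q → NPq is axiom B, which corresponds to symmetry. R is not symmetric — not valid.
(D) Pq → NPq is axiom 5; it is valid on a frame exactly when R is euclidean. R is not euclidean, so not valid.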